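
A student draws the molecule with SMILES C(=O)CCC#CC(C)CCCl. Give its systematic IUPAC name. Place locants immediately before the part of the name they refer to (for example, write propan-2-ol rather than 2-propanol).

8-chloro-6-methyloct-4-ynal

The longest carbon chain that includes the –CHO group and the multiple bond has 8 carbons, so the parent hydride is octane.
The highest-priority functional group is an aldehyde (terminal –CHO), so the name ends in -al.
A C≡C triple bond in the chain gives the infix -yne-.
Choose the numbering such that the aldehyde carbon is C-1 by definition.
This places the triple bond between C-4 and C-5; a chloro group at C-8; a methyl group at C-6.
Substituent prefixes are cited in alphabetical order (multiplying prefixes like di-/tri- are ignored for ordering).
Assembling the pieces gives 8-chloro-6-methyloct-4-ynal.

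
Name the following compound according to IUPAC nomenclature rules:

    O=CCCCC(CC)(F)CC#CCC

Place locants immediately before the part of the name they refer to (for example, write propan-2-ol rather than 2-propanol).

5-ethyl-5-fluorodec-7-ynal

Counting along the main chain through the –CHO group and the multiple bond gives 10 carbons: the parent is decane.
The principal characteristic group is an aldehyde (terminal –CHO), named with the suffix -al.
The chain contains a C≡C triple bond, so the unsaturation ending is -yne.
Choose the numbering such that the aldehyde carbon is C-1 by definition.
That gives the triple bond between C-7 and C-8; an ethyl group at C-5; a fluoro group at C-5.
Prefixes are listed alphabetically: ethyl, fluoro.
The name is 5-ethyl-5-fluorodec-7-ynal.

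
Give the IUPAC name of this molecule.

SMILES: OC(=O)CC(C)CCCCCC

The longest chain bearing the –COOH group is 9 carbons long (nonane).
A carboxylic acid (terminal –COOH) is the principal characteristic group, giving the suffix -oic acid.
Number the chain so that the carboxylic acid carbon is C-1 by definition.
This places a methyl group at C-3.
Assembling the pieces gives 3-methylnonanoic acid.

3-methylnonanoic acid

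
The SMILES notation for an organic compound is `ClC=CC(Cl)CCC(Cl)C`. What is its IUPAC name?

1,3,6-trichlorohept-1-ene

The longest carbon chain that includes the multiple bond has 7 carbons, so the parent hydride is heptane.
The chain contains a C=C double bond, so the unsaturation ending is -ene.
Number the chain so that numbering from this end puts the double bond at C-1 rather than C-6.
That gives the double bond between C-1 and C-2; chloro groups at C-1 and C-3 and C-6.
Putting it together: 1,3,6-trichlorohept-1-ene.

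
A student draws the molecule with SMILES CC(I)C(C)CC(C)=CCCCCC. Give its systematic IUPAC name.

2-iodo-3,5-dimethylundec-5-ene

The longest chain bearing the multiple bond is 11 carbons long (undecane).
A C=C double bond in the chain gives the infix -ene-.
Choose the numbering such that numbering from this end puts the double bond at C-5 rather than C-6.
This places the double bond between C-5 and C-6; an iodo group at C-2; methyl groups at C-3 and C-5.
Substituent prefixes are cited in alphabetical order (multiplying prefixes like di-/tri- are ignored for ordering).
Putting it together: 2-iodo-3,5-dimethylundec-5-ene.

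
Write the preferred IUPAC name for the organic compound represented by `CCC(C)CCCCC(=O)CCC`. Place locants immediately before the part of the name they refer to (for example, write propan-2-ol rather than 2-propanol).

9-methylundecan-4-one

Counting along the main chain through the carbonyl gives 11 carbons: the parent is undecane.
A ketone (C=O on an internal carbon) is the principal characteristic group, giving the suffix -one.
Number the chain so that numbering from this end puts the carbonyl group at C-4 rather than C-8.
With this numbering: the carbonyl at C-4; a methyl group at C-9.
The name is 9-methylundecan-4-one.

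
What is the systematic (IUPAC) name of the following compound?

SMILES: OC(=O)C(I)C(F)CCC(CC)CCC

The longest carbon chain that includes the –COOH group has 9 carbons, so the parent hydride is nonane.
The highest-priority functional group is a carboxylic acid (terminal –COOH), so the name ends in -oic acid.
Number the chain so that the carboxylic acid carbon is C-1 by definition.
This places an ethyl group at C-6; a fluoro group at C-3; an iodo group at C-2.
Substituent prefixes are cited in alphabetical order (multiplying prefixes like di-/tri- are ignored for ordering).
Putting it together: 6-ethyl-3-fluoro-2-iodononanoic acid.

6-ethyl-3-fluoro-2-iodononanoic acid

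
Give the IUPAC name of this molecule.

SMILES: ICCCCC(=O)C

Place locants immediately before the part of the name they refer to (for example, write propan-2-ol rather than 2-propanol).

6-iodohexan-2-one

The longest carbon chain that includes the carbonyl has 6 carbons, so the parent hydride is hexane.
A ketone (C=O on an internal carbon) is the principal characteristic group, giving the suffix -one.
The numbering direction is chosen so that numbering from this end puts the carbonyl group at C-2 rather than C-5.
With this numbering: the carbonyl at C-2; an iodo group at C-6.
Assembling the pieces gives 6-iodohexan-2-one.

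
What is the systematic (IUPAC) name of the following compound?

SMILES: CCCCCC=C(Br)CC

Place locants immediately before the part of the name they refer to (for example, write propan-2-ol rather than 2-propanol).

The longest chain bearing the multiple bond is 9 carbons long (nonane).
There is one C=C double bond, indicated by the ending -ene.
Number the chain so that numbering from this end puts the double bond at C-3 rather than C-6.
With this numbering: the double bond between C-3 and C-4; a bromo group at C-3.
Assembling the pieces gives 3-bromonon-3-ene.

3-bromonon-3-ene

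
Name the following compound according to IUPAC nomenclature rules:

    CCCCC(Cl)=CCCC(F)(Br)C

2-bromo-6-chloro-2-fluorodec-5-ene

Counting along the main chain through the multiple bond gives 10 carbons: the parent is decane.
There is one C=C double bond, indicated by the ending -ene.
Number the chain so that the substituent locant set {2,2,6} is lower than {5,9,9} at the first point of difference.
This places the double bond between C-5 and C-6; a bromo group at C-2; a chloro group at C-6; a fluoro group at C-2.
The substituents are ordered alphabetically, ignoring any di-/tri- multipliers.
Assembling the pieces gives 2-bromo-6-chloro-2-fluorodec-5-ene.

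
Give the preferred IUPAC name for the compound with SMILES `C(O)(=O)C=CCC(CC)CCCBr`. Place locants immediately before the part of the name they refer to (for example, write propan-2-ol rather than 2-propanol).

8-bromo-5-ethyloct-2-enoic acid

The longest carbon chain that includes the –COOH group and the multiple bond has 8 carbons, so the parent hydride is octane.
The highest-priority functional group is a carboxylic acid (terminal –COOH), so the name ends in -oic acid.
The chain contains a C=C double bond, so the unsaturation ending is -ene.
Choose the numbering such that the carboxylic acid carbon is C-1 by definition.
With this numbering: the double bond between C-2 and C-3; a bromo group at C-8; an ethyl group at C-5.
Prefixes are listed alphabetically: bromo, ethyl.
Assembling the pieces gives 8-bromo-5-ethyloct-2-enoic acid.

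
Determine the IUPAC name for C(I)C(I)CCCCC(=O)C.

The longest carbon chain that includes the carbonyl has 8 carbons, so the parent hydride is octane.
The highest-priority functional group is a ketone (C=O on an internal carbon), so the name ends in -one.
Choose the numbering such that numbering from this end puts the carbonyl group at C-2 rather than C-7.
That gives the carbonyl at C-2; iodo groups at C-7 and C-8.
Putting it together: 7,8-diiodooctan-2-one.

7,8-diiodooctan-2-one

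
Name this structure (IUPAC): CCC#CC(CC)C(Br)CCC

6-bromo-5-ethylnon-3-yne

The longest carbon chain that includes the multiple bond has 9 carbons, so the parent hydride is nonane.
A C≡C triple bond in the chain gives the infix -yne-.
Choose the numbering such that numbering from this end puts the triple bond at C-3 rather than C-6.
With this numbering: the triple bond between C-3 and C-4; a bromo group at C-6; an ethyl group at C-5.
Prefixes are listed alphabetically: bromo, ethyl.
Putting it together: 6-bromo-5-ethylnon-3-yne.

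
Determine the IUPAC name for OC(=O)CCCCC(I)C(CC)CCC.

The longest chain bearing the –COOH group is 10 carbons long (decane).
The principal characteristic group is a carboxylic acid (terminal –COOH), named with the suffix -oic acid.
Number the chain so that the carboxylic acid carbon is C-1 by definition.
With this numbering: an ethyl group at C-7; an iodo group at C-6.
Substituent prefixes are cited in alphabetical order (multiplying prefixes like di-/tri- are ignored for ordering).
The name is 7-ethyl-6-iododecanoic acid.

7-ethyl-6-iododecanoic acid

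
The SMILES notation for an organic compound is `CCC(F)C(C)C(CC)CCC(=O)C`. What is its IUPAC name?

5-ethyl-7-fluoro-6-methylnonan-2-one

The longest chain bearing the carbonyl is 9 carbons long (nonane).
The principal characteristic group is a ketone (C=O on an internal carbon), named with the suffix -one.
The numbering direction is chosen so that numbering from this end puts the carbonyl group at C-2 rather than C-8.
That gives the carbonyl at C-2; an ethyl group at C-5; a fluoro group at C-7; a methyl group at C-6.
The substituents are ordered alphabetically, ignoring any di-/tri- multipliers.
The name is 5-ethyl-7-fluoro-6-methylnonan-2-one.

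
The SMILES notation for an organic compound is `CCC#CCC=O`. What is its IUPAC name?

hex-3-ynal

Counting along the main chain through the –CHO group and the multiple bond gives 6 carbons: the parent is hexane.
An aldehyde (terminal –CHO) is the principal characteristic group, giving the suffix -al.
A C≡C triple bond in the chain gives the infix -yne-.
Choose the numbering such that the aldehyde carbon is C-1 by definition.
This places the triple bond between C-3 and C-4.
The name is hex-3-ynal.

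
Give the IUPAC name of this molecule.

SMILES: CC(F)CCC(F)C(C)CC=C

5,8-difluoro-4-methylnon-1-ene

The longest chain bearing the multiple bond is 9 carbons long (nonane).
The chain contains a C=C double bond, so the unsaturation ending is -ene.
Number the chain so that numbering from this end puts the double bond at C-1 rather than C-8.
That gives the double bond between C-1 and C-2; fluoro groups at C-5 and C-8; a methyl group at C-4.
The substituents are ordered alphabetically, ignoring any di-/tri- multipliers.
Assembling the pieces gives 5,8-difluoro-4-methylnon-1-ene.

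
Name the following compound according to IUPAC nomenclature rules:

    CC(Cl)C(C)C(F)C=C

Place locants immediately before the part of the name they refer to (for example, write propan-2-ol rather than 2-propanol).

5-chloro-3-fluoro-4-methylhex-1-ene

The longest carbon chain that includes the multiple bond has 6 carbons, so the parent hydride is hexane.
The chain contains a C=C double bond, so the unsaturation ending is -ene.
Choose the numbering such that numbering from this end puts the double bond at C-1 rather than C-5.
With this numbering: the double bond between C-1 and C-2; a chloro group at C-5; a fluoro group at C-3; a methyl group at C-4.
The substituents are ordered alphabetically, ignoring any di-/tri- multipliers.
The name is 5-chloro-3-fluoro-4-methylhex-1-ene.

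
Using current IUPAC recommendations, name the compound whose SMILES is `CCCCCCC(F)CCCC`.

5-fluoroundecane

The longest continuous carbon chain has 11 atoms, so the parent hydride is undecane.
Number the chain so that the substituent locant set {5} is lower than {7} at the first point of difference.
That gives a fluoro group at C-5.
The name is 5-fluoroundecane.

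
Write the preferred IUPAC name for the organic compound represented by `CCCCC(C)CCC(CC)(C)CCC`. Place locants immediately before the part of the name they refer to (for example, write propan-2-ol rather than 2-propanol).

The longest carbon chain is 11 atoms: the parent is undecane.
Choose the numbering such that the substituent locant set {4,4,7} is lower than {5,8,8} at the first point of difference.
This places an ethyl group at C-4; methyl groups at C-4 and C-7.
Substituent prefixes are cited in alphabetical order (multiplying prefixes like di-/tri- are ignored for ordering).
Assembling the pieces gives 4-ethyl-4,7-dimethylundecane.

4-ethyl-4,7-dimethylundecane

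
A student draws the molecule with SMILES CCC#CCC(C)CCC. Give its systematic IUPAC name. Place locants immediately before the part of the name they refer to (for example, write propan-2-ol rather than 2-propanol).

6-methylnon-3-yne

Counting along the main chain through the multiple bond gives 9 carbons: the parent is nonane.
A C≡C triple bond in the chain gives the infix -yne-.
Choose the numbering such that numbering from this end puts the triple bond at C-3 rather than C-6.
This places the triple bond between C-3 and C-4; a methyl group at C-6.
Assembling the pieces gives 6-methylnon-3-yne.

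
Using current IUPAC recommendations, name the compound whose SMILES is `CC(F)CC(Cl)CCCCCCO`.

The longest chain bearing the –OH group is 10 carbons long (decane).
The principal characteristic group is an alcohol (–OH), named with the suffix -ol.
Choose the numbering such that numbering from this end puts the hydroxyl group at C-1 rather than C-10.
That gives the hydroxyl at C-1; a chloro group at C-7; a fluoro group at C-9.
Prefixes are listed alphabetically: chloro, fluoro.
Assembling the pieces gives 7-chloro-9-fluorodecan-1-ol.

7-chloro-9-fluorodecan-1-ol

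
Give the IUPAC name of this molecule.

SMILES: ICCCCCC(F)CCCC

6-fluoro-1-iododecane

The parent chain contains 10 carbons (decane).
Choose the numbering such that the substituent locant set {1,6} is lower than {5,10} at the first point of difference.
With this numbering: a fluoro group at C-6; an iodo group at C-1.
The substituents are ordered alphabetically, ignoring any di-/tri- multipliers.
Assembling the pieces gives 6-fluoro-1-iododecane.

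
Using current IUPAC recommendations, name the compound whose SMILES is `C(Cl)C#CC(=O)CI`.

Counting along the main chain through the carbonyl and the multiple bond gives 5 carbons: the parent is pentane.
A ketone (C=O on an internal carbon) is the principal characteristic group, giving the suffix -one.
A C≡C triple bond in the chain gives the infix -yne-.
Number the chain so that numbering from this end puts the carbonyl group at C-2 rather than C-4.
With this numbering: the carbonyl at C-2; the triple bond between C-3 and C-4; a chloro group at C-5; an iodo group at C-1.
Substituent prefixes are cited in alphabetical order (multiplying prefixes like di-/tri- are ignored for ordering).
Putting it together: 5-chloro-1-iodopent-3-yn-2-one.

5-chloro-1-iodopent-3-yn-2-one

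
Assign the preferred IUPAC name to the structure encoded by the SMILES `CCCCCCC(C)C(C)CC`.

3,4-dimethyldecane

The parent chain contains 10 carbons (decane).
Number the chain so that the substituent locant set {3,4} is lower than {7,8} at the first point of difference.
That gives methyl groups at C-3 and C-4.
The name is 3,4-dimethyldecane.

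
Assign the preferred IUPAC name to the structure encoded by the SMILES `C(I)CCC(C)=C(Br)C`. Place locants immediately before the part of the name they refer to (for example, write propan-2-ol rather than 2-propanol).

The longest carbon chain that includes the multiple bond has 6 carbons, so the parent hydride is hexane.
The chain contains a C=C double bond, so the unsaturation ending is -ene.
Choose the numbering such that numbering from this end puts the double bond at C-2 rather than C-4.
With this numbering: the double bond between C-2 and C-3; a bromo group at C-2; an iodo group at C-6; a methyl group at C-3.
Prefixes are listed alphabetically: bromo, iodo, methyl.
The name is 2-bromo-6-iodo-3-methylhex-2-ene.

2-bromo-6-iodo-3-methylhex-2-ene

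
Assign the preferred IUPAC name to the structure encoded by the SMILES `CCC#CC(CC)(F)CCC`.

5-ethyl-5-fluorooct-3-yne

The longest carbon chain that includes the multiple bond has 8 carbons, so the parent hydride is octane.
The chain contains a C≡C triple bond, so the unsaturation ending is -yne.
The numbering direction is chosen so that numbering from this end puts the triple bond at C-3 rather than C-5.
This places the triple bond between C-3 and C-4; an ethyl group at C-5; a fluoro group at C-5.
The substituents are ordered alphabetically, ignoring any di-/tri- multipliers.
Putting it together: 5-ethyl-5-fluorooct-3-yne.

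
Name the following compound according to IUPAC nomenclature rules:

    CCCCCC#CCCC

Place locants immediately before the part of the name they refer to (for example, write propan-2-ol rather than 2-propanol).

Counting along the main chain through the multiple bond gives 10 carbons: the parent is decane.
There is one C≡C triple bond, indicated by the ending -yne.
The numbering direction is chosen so that numbering from this end puts the triple bond at C-4 rather than C-6.
With this numbering: the triple bond between C-4 and C-5.
Assembling the pieces gives dec-4-yne.

dec-4-yne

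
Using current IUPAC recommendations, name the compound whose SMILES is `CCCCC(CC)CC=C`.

4-ethyloct-1-ene

Counting along the main chain through the multiple bond gives 8 carbons: the parent is octane.
A C=C double bond in the chain gives the infix -ene-.
The numbering direction is chosen so that numbering from this end puts the double bond at C-1 rather than C-7.
With this numbering: the double bond between C-1 and C-2; an ethyl group at C-4.
The name is 4-ethyloct-1-ene.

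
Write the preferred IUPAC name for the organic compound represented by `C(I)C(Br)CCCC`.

2-bromo-1-iodohexane

The parent chain contains 6 carbons (hexane).
Number the chain so that the substituent locant set {1,2} is lower than {5,6} at the first point of difference.
That gives a bromo group at C-2; an iodo group at C-1.
The substituents are ordered alphabetically, ignoring any di-/tri- multipliers.
The name is 2-bromo-1-iodohexane.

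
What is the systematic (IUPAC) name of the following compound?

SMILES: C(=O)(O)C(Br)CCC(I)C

2-bromo-5-iodohexanoic acid

Counting along the main chain through the –COOH group gives 6 carbons: the parent is hexane.
The highest-priority functional group is a carboxylic acid (terminal –COOH), so the name ends in -oic acid.
Number the chain so that the carboxylic acid carbon is C-1 by definition.
This places a bromo group at C-2; an iodo group at C-5.
Substituent prefixes are cited in alphabetical order (multiplying prefixes like di-/tri- are ignored for ordering).
The name is 2-bromo-5-iodohexanoic acid.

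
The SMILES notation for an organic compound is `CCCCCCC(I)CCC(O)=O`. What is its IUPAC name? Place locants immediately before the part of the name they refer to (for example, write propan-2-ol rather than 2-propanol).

Counting along the main chain through the –COOH group gives 10 carbons: the parent is decane.
The highest-priority functional group is a carboxylic acid (terminal –COOH), so the name ends in -oic acid.
Choose the numbering such that the carboxylic acid carbon is C-1 by definition.
That gives an iodo group at C-4.
Assembling the pieces gives 4-iododecanoic acid.

4-iododecanoic acid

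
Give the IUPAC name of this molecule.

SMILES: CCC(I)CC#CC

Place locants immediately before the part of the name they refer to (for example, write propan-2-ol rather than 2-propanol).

5-iodohept-2-yne

The longest chain bearing the multiple bond is 7 carbons long (heptane).
A C≡C triple bond in the chain gives the infix -yne-.
The numbering direction is chosen so that numbering from this end puts the triple bond at C-2 rather than C-5.
This places the triple bond between C-2 and C-3; an iodo group at C-5.
Assembling the pieces gives 5-iodohept-2-yne.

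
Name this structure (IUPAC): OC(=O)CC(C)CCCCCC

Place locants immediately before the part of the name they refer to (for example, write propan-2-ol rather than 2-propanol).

The longest carbon chain that includes the –COOH group has 9 carbons, so the parent hydride is nonane.
The highest-priority functional group is a carboxylic acid (terminal –COOH), so the name ends in -oic acid.
The numbering direction is chosen so that the carboxylic acid carbon is C-1 by definition.
That gives a methyl group at C-3.
The name is 3-methylnonanoic acid.

3-methylnonanoic acid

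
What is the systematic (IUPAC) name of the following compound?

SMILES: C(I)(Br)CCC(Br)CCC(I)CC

The longest carbon chain is 9 atoms: the parent is nonane.
The numbering direction is chosen so that the substituent locant set {1,1,4,7} is lower than {3,6,9,9} at the first point of difference.
That gives bromo groups at C-1 and C-4; iodo groups at C-1 and C-7.
The substituents are ordered alphabetically, ignoring any di-/tri- multipliers.
Putting it together: 1,4-dibromo-1,7-diiodononane.

1,4-dibromo-1,7-diiodononane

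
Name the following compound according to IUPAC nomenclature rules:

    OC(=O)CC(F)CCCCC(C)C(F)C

Counting along the main chain through the –COOH group gives 10 carbons: the parent is decane.
A carboxylic acid (terminal –COOH) is the principal characteristic group, giving the suffix -oic acid.
Number the chain so that the carboxylic acid carbon is C-1 by definition.
That gives fluoro groups at C-3 and C-9; a methyl group at C-8.
Prefixes are listed alphabetically: fluoro, methyl.
The name is 3,9-difluoro-8-methyldecanoic acid.

3,9-difluoro-8-methyldecanoic acid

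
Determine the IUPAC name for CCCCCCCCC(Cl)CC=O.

3-chloroundecanal

Counting along the main chain through the –CHO group gives 11 carbons: the parent is undecane.
An aldehyde (terminal –CHO) is the principal characteristic group, giving the suffix -al.
The numbering direction is chosen so that the aldehyde carbon is C-1 by definition.
This places a chloro group at C-3.
Putting it together: 3-chloroundecanal.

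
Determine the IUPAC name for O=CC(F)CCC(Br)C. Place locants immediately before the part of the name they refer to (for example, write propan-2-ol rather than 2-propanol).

The longest carbon chain that includes the –CHO group has 6 carbons, so the parent hydride is hexane.
The principal characteristic group is an aldehyde (terminal –CHO), named with the suffix -al.
Choose the numbering such that the aldehyde carbon is C-1 by definition.
That gives a bromo group at C-5; a fluoro group at C-2.
Prefixes are listed alphabetically: bromo, fluoro.
The name is 5-bromo-2-fluorohexanal.

5-bromo-2-fluorohexanal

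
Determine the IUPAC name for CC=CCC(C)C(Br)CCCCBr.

The longest chain bearing the multiple bond is 10 carbons long (decane).
The chain contains a C=C double bond, so the unsaturation ending is -ene.
Number the chain so that numbering from this end puts the double bond at C-2 rather than C-8.
With this numbering: the double bond between C-2 and C-3; bromo groups at C-6 and C-10; a methyl group at C-5.
The substituents are ordered alphabetically, ignoring any di-/tri- multipliers.
The name is 6,10-dibromo-5-methyldec-2-ene.

6,10-dibromo-5-methyldec-2-ene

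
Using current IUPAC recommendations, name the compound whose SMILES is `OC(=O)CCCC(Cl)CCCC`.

Counting along the main chain through the –COOH group gives 9 carbons: the parent is nonane.
A carboxylic acid (terminal –COOH) is the principal characteristic group, giving the suffix -oic acid.
Number the chain so that the carboxylic acid carbon is C-1 by definition.
That gives a chloro group at C-5.
Assembling the pieces gives 5-chlorononanoic acid.

5-chlorononanoic acid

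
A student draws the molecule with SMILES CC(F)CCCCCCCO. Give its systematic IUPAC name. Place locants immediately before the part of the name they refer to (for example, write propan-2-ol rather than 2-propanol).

8-fluorononan-1-ol

The longest carbon chain that includes the –OH group has 9 carbons, so the parent hydride is nonane.
An alcohol (–OH) is the principal characteristic group, giving the suffix -ol.
The numbering direction is chosen so that numbering from this end puts the hydroxyl group at C-1 rather than C-9.
That gives the hydroxyl at C-1; a fluoro group at C-8.
The name is 8-fluorononan-1-ol.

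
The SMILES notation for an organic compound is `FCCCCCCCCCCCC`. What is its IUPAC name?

1-fluorododecane

The longest continuous carbon chain has 12 atoms, so the parent hydride is dodecane.
Number the chain so that the substituent locant set {1} is lower than {12} at the first point of difference.
That gives a fluoro group at C-1.
Putting it together: 1-fluorododecane.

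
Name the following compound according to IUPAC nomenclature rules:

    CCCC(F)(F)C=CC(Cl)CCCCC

7-chloro-4,4-difluorododec-5-ene

Counting along the main chain through the multiple bond gives 12 carbons: the parent is dodecane.
There is one C=C double bond, indicated by the ending -ene.
The numbering direction is chosen so that numbering from this end puts the double bond at C-5 rather than C-7.
With this numbering: the double bond between C-5 and C-6; a chloro group at C-7; two fluoro groups at C-4.
Prefixes are listed alphabetically: chloro, fluoro.
Putting it together: 7-chloro-4,4-difluorododec-5-ene.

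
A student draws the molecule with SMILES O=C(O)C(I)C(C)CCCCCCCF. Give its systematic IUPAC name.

10-fluoro-2-iodo-3-methyldecanoic acid

The longest carbon chain that includes the –COOH group has 10 carbons, so the parent hydride is decane.
The highest-priority functional group is a carboxylic acid (terminal –COOH), so the name ends in -oic acid.
Number the chain so that the carboxylic acid carbon is C-1 by definition.
That gives a fluoro group at C-10; an iodo group at C-2; a methyl group at C-3.
The substituents are ordered alphabetically, ignoring any di-/tri- multipliers.
Putting it together: 10-fluoro-2-iodo-3-methyldecanoic acid.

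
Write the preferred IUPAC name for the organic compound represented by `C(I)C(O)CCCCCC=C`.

Counting along the main chain through the –OH group and the multiple bond gives 9 carbons: the parent is nonane.
The principal characteristic group is an alcohol (–OH), named with the suffix -ol.
A C=C double bond in the chain gives the infix -ene-.
Number the chain so that numbering from this end puts the hydroxyl group at C-2 rather than C-8.
With this numbering: the hydroxyl at C-2; the double bond between C-8 and C-9; an iodo group at C-1.
The name is 1-iodonon-8-en-2-ol.

1-iodonon-8-en-2-ol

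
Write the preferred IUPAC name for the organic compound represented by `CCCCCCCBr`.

The parent chain contains 7 carbons (heptane).
Number the chain so that the substituent locant set {1} is lower than {7} at the first point of difference.
This places a bromo group at C-1.
Putting it together: 1-bromoheptane.

1-bromoheptane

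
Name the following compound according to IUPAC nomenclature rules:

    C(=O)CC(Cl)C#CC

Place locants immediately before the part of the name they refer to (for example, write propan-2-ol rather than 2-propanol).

3-chlorohex-4-ynal

The longest carbon chain that includes the –CHO group and the multiple bond has 6 carbons, so the parent hydride is hexane.
The highest-priority functional group is an aldehyde (terminal –CHO), so the name ends in -al.
A C≡C triple bond in the chain gives the infix -yne-.
Choose the numbering such that the aldehyde carbon is C-1 by definition.
With this numbering: the triple bond between C-4 and C-5; a chloro group at C-3.
Assembling the pieces gives 3-chlorohex-4-ynal.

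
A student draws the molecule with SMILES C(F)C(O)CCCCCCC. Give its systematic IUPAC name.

Counting along the main chain through the –OH group gives 9 carbons: the parent is nonane.
The highest-priority functional group is an alcohol (–OH), so the name ends in -ol.
The numbering direction is chosen so that numbering from this end puts the hydroxyl group at C-2 rather than C-8.
With this numbering: the hydroxyl at C-2; a fluoro group at C-1.
The name is 1-fluorononan-2-ol.

1-fluorononan-2-ol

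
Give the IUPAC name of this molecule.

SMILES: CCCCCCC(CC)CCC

The longest carbon chain is 10 atoms: the parent is decane.
The numbering direction is chosen so that the substituent locant set {4} is lower than {7} at the first point of difference.
That gives an ethyl group at C-4.
The name is 4-ethyldecane.

4-ethyldecane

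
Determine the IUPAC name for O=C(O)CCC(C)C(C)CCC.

Counting along the main chain through the –COOH group gives 8 carbons: the parent is octane.
A carboxylic acid (terminal –COOH) is the principal characteristic group, giving the suffix -oic acid.
Number the chain so that the carboxylic acid carbon is C-1 by definition.
That gives methyl groups at C-4 and C-5.
Assembling the pieces gives 4,5-dimethyloctanoic acid.

4,5-dimethyloctanoic acid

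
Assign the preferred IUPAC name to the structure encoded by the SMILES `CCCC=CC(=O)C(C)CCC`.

4-methyldec-6-en-5-one

The longest carbon chain that includes the carbonyl and the multiple bond has 10 carbons, so the parent hydride is decane.
A ketone (C=O on an internal carbon) is the principal characteristic group, giving the suffix -one.
There is one C=C double bond, indicated by the ending -ene.
Number the chain so that numbering from this end puts the carbonyl group at C-5 rather than C-6.
This places the carbonyl at C-5; the double bond between C-6 and C-7; a methyl group at C-4.
The name is 4-methyldec-6-en-5-one.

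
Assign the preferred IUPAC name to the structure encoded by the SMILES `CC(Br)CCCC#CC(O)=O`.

7-bromooct-2-ynoic acid

The longest chain bearing the –COOH group and the multiple bond is 8 carbons long (octane).
The principal characteristic group is a carboxylic acid (terminal –COOH), named with the suffix -oic acid.
The chain contains a C≡C triple bond, so the unsaturation ending is -yne.
Choose the numbering such that the carboxylic acid carbon is C-1 by definition.
That gives the triple bond between C-2 and C-3; a bromo group at C-7.
Assembling the pieces gives 7-bromooct-2-ynoic acid.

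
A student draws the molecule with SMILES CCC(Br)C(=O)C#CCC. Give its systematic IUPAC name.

3-bromooct-5-yn-4-one

Counting along the main chain through the carbonyl and the multiple bond gives 8 carbons: the parent is octane.
A ketone (C=O on an internal carbon) is the principal characteristic group, giving the suffix -one.
There is one C≡C triple bond, indicated by the ending -yne.
The numbering direction is chosen so that numbering from this end puts the carbonyl group at C-4 rather than C-5.
That gives the carbonyl at C-4; the triple bond between C-5 and C-6; a bromo group at C-3.
The name is 3-bromooct-5-yn-4-one.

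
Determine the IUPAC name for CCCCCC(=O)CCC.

nonan-4-one

Counting along the main chain through the carbonyl gives 9 carbons: the parent is nonane.
The principal characteristic group is a ketone (C=O on an internal carbon), named with the suffix -one.
Choose the numbering such that numbering from this end puts the carbonyl group at C-4 rather than C-6.
That gives the carbonyl at C-4.
Assembling the pieces gives nonan-4-one.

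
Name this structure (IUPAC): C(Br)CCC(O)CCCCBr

1,8-dibromooctan-4-ol

The longest carbon chain that includes the –OH group has 8 carbons, so the parent hydride is octane.
An alcohol (–OH) is the principal characteristic group, giving the suffix -ol.
Choose the numbering such that numbering from this end puts the hydroxyl group at C-4 rather than C-5.
This places the hydroxyl at C-4; bromo groups at C-1 and C-8.
Assembling the pieces gives 1,8-dibromooctan-4-ol.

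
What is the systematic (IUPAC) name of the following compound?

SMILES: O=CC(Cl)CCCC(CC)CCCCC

2-chloro-6-ethylundecanal

The longest chain bearing the –CHO group is 11 carbons long (undecane).
The highest-priority functional group is an aldehyde (terminal –CHO), so the name ends in -al.
Choose the numbering such that the aldehyde carbon is C-1 by definition.
With this numbering: a chloro group at C-2; an ethyl group at C-6.
The substituents are ordered alphabetically, ignoring any di-/tri- multipliers.
Putting it together: 2-chloro-6-ethylundecanal.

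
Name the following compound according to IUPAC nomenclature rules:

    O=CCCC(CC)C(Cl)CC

The longest chain bearing the –CHO group is 7 carbons long (heptane).
The principal characteristic group is an aldehyde (terminal –CHO), named with the suffix -al.
Number the chain so that the aldehyde carbon is C-1 by definition.
This places a chloro group at C-5; an ethyl group at C-4.
The substituents are ordered alphabetically, ignoring any di-/tri- multipliers.
Assembling the pieces gives 5-chloro-4-ethylheptanal.

5-chloro-4-ethylheptanal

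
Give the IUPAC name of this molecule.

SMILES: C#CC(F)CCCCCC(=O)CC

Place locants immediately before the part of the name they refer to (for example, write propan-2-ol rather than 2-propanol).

The longest carbon chain that includes the carbonyl and the multiple bond has 11 carbons, so the parent hydride is undecane.
The principal characteristic group is a ketone (C=O on an internal carbon), named with the suffix -one.
There is one C≡C triple bond, indicated by the ending -yne.
Number the chain so that numbering from this end puts the carbonyl group at C-3 rather than C-9.
That gives the carbonyl at C-3; the triple bond between C-10 and C-11; a fluoro group at C-9.
Assembling the pieces gives 9-fluoroundec-10-yn-3-one.

9-fluoroundec-10-yn-3-one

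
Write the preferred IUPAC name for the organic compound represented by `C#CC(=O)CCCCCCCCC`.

dodec-1-yn-3-one

Counting along the main chain through the carbonyl and the multiple bond gives 12 carbons: the parent is dodecane.
The highest-priority functional group is a ketone (C=O on an internal carbon), so the name ends in -one.
A C≡C triple bond in the chain gives the infix -yne-.
The numbering direction is chosen so that numbering from this end puts the carbonyl group at C-3 rather than C-10.
With this numbering: the carbonyl at C-3; the triple bond between C-1 and C-2.
Assembling the pieces gives dodec-1-yn-3-one.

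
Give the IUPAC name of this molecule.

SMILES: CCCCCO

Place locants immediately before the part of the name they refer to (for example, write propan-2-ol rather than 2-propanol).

pentan-1-ol

Counting along the main chain through the –OH group gives 5 carbons: the parent is pentane.
The highest-priority functional group is an alcohol (–OH), so the name ends in -ol.
Number the chain so that numbering from this end puts the hydroxyl group at C-1 rather than C-5.
With this numbering: the hydroxyl at C-1.
The name is pentan-1-ol.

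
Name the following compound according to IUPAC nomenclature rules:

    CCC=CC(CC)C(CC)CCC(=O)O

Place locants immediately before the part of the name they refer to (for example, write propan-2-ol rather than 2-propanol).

4,5-diethylnon-6-enoic acid

The longest carbon chain that includes the –COOH group and the multiple bond has 9 carbons, so the parent hydride is nonane.
The highest-priority functional group is a carboxylic acid (terminal –COOH), so the name ends in -oic acid.
The chain contains a C=C double bond, so the unsaturation ending is -ene.
Number the chain so that the carboxylic acid carbon is C-1 by definition.
This places the double bond between C-6 and C-7; ethyl groups at C-4 and C-5.
The name is 4,5-diethylnon-6-enoic acid.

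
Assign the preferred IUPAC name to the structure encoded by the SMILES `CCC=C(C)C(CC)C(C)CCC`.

5-ethyl-4,6-dimethylnon-3-ene

Counting along the main chain through the multiple bond gives 9 carbons: the parent is nonane.
The chain contains a C=C double bond, so the unsaturation ending is -ene.
Choose the numbering such that numbering from this end puts the double bond at C-3 rather than C-6.
With this numbering: the double bond between C-3 and C-4; an ethyl group at C-5; methyl groups at C-4 and C-6.
Prefixes are listed alphabetically: ethyl, methyl.
The name is 5-ethyl-4,6-dimethylnon-3-ene.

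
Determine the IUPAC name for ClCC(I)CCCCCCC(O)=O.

9-chloro-8-iodononanoic acid

The longest chain bearing the –COOH group is 9 carbons long (nonane).
The principal characteristic group is a carboxylic acid (terminal –COOH), named with the suffix -oic acid.
Number the chain so that the carboxylic acid carbon is C-1 by definition.
This places a chloro group at C-9; an iodo group at C-8.
Substituent prefixes are cited in alphabetical order (multiplying prefixes like di-/tri- are ignored for ordering).
Assembling the pieces gives 9-chloro-8-iodononanoic acid.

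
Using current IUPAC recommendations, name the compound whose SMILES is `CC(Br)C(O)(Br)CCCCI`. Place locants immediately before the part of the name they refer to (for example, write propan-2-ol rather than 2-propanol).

Counting along the main chain through the –OH group gives 7 carbons: the parent is heptane.
The highest-priority functional group is an alcohol (–OH), so the name ends in -ol.
Number the chain so that numbering from this end puts the hydroxyl group at C-3 rather than C-5.
This places the hydroxyl at C-3; bromo groups at C-2 and C-3; an iodo group at C-7.
The substituents are ordered alphabetically, ignoring any di-/tri- multipliers.
Putting it together: 2,3-dibromo-7-iodoheptan-3-ol.

2,3-dibromo-7-iodoheptan-3-ol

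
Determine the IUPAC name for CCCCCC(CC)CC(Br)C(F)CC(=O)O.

Counting along the main chain through the –COOH group gives 11 carbons: the parent is undecane.
A carboxylic acid (terminal –COOH) is the principal characteristic group, giving the suffix -oic acid.
Choose the numbering such that the carboxylic acid carbon is C-1 by definition.
With this numbering: a bromo group at C-4; an ethyl group at C-6; a fluoro group at C-3.
Prefixes are listed alphabetically: bromo, ethyl, fluoro.
The name is 4-bromo-6-ethyl-3-fluoroundecanoic acid.

4-bromo-6-ethyl-3-fluoroundecanoic acid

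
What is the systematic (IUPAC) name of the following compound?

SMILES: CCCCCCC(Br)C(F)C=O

Counting along the main chain through the –CHO group gives 9 carbons: the parent is nonane.
An aldehyde (terminal –CHO) is the principal characteristic group, giving the suffix -al.
The numbering direction is chosen so that the aldehyde carbon is C-1 by definition.
This places a bromo group at C-3; a fluoro group at C-2.
Substituent prefixes are cited in alphabetical order (multiplying prefixes like di-/tri- are ignored for ordering).
Putting it together: 3-bromo-2-fluorononanal.

3-bromo-2-fluorononanal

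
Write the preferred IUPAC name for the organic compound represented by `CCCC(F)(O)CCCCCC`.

The longest chain bearing the –OH group is 10 carbons long (decane).
The principal characteristic group is an alcohol (–OH), named with the suffix -ol.
The numbering direction is chosen so that numbering from this end puts the hydroxyl group at C-4 rather than C-7.
That gives the hydroxyl at C-4; a fluoro group at C-4.
The name is 4-fluorodecan-4-ol.

4-fluorodecan-4-ol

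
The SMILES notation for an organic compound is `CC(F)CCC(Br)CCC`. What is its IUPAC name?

5-bromo-2-fluorooctane

The longest carbon chain is 8 atoms: the parent is octane.
Number the chain so that the substituent locant set {2,5} is lower than {4,7} at the first point of difference.
With this numbering: a bromo group at C-5; a fluoro group at C-2.
Prefixes are listed alphabetically: bromo, fluoro.
Putting it together: 5-bromo-2-fluorooctane.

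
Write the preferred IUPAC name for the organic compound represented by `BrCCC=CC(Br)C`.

The longest carbon chain that includes the multiple bond has 6 carbons, so the parent hydride is hexane.
A C=C double bond in the chain gives the infix -ene-.
The numbering direction is chosen so that the substituent locant set {1,5} is lower than {2,6} at the first point of difference.
With this numbering: the double bond between C-3 and C-4; bromo groups at C-1 and C-5.
Putting it together: 1,5-dibromohex-3-ene.

1,5-dibromohex-3-ene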